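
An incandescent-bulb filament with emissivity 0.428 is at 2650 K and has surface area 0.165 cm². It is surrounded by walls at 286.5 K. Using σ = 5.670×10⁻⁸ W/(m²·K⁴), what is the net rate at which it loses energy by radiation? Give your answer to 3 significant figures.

Net loss ≈ 19.7 W

Area A = 0.165 cm² = 1.65×10⁻⁵ m².
Net radiated power P_net = εσA(T⁴ − T₀⁴) = 0.428×5.670×10⁻⁸×1.65×10⁻⁵×(2650⁴ − 286.5⁴).
T⁴ − T₀⁴ = 4.93155×10¹³ − 6.73750×10⁹ = 4.93088×10¹³ K⁴, so P_net = 19.7 W.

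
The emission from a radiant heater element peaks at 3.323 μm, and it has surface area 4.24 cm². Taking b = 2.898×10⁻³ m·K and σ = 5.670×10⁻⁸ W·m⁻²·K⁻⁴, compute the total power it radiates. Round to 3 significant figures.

Wien's law: T = b/λ_max = 2.898×10⁻³/3.323×10⁻⁶ = 872.104 K.
Area A = 4.24 cm² = 4.24×10⁻⁴ m².
Then P = σAT⁴ = 5.670×10⁻⁸×4.24×10⁻⁴×(872.104)⁴ = 13.9 W.

P ≈ 13.9 W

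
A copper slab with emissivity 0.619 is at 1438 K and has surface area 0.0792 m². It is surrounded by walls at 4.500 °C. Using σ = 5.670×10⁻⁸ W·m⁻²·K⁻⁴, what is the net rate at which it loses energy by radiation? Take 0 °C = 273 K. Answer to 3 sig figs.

Net loss ≈ 1.19×10⁴ W

Surroundings: T = 4.500 °C + 273 = 277.500 K.
Area A = 0.0792 m².
Net radiated power P_net = εσA(T⁴ − T₀⁴) = 0.619×5.670×10⁻⁸×0.0792×(1438⁴ − 277.500⁴).
T⁴ − T₀⁴ = 4.27598×10¹² − 5.92996×10⁹ = 4.27005×10¹² K⁴, so P_net = 1.19×10⁴ W.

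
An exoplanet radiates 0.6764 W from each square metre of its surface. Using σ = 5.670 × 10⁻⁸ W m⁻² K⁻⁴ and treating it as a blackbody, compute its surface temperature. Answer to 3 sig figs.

I = σT⁴, so T = (I/σ)^(1/4) = (0.6764/(5.670×10⁻⁸))^(1/4) = 58.8 K.

T ≈ 58.8 K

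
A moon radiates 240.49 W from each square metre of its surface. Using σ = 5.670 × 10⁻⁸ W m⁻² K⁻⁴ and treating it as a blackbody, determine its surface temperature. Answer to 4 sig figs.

T ≈ 255.2 K

I = σT⁴, so T = (I/σ)^(1/4) = (240.49/(5.670×10⁻⁸))^(1/4) = 255.2 K.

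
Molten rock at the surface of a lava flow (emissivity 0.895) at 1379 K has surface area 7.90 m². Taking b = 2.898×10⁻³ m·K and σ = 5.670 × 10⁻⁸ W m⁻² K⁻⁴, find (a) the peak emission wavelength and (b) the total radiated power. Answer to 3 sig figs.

λ_max ≈ 2.10 μm; P ≈ 1.45×10⁶ W

(a) λ_max = b/T = 2.898×10⁻³/1379 = 2.102×10⁻⁶ m = 2.10 μm.
Area A = 7.90 m².
(b) P = εσAT⁴ = 0.895×5.670×10⁻⁸×7.90×(1379)⁴ = 1.45×10⁶ W.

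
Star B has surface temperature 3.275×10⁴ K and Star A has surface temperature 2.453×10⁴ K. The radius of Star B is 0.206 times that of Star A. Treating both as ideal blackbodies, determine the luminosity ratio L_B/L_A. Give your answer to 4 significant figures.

L ∝ R²T⁴, so L_B/L_A = (R_B/R_A)²(T_B/T_A)⁴ = (0.206)² × (3.275×10⁴/2.453×10⁴)⁴ = 0.042436 × 3.17728 = 0.1348.

L_B/L_A ≈ 0.1348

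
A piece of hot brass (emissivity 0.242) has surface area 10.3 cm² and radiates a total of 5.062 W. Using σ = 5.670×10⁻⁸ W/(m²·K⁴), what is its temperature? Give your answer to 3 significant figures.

T ≈ 774 K

Area A = 10.3 cm² = 1.03×10⁻³ m².
P = εσAT⁴ ⇒ T = (P/(εσA))^(1/4) = (5.062/(0.242×5.670×10⁻⁸×1.03×10⁻³))^(1/4) = 774 K.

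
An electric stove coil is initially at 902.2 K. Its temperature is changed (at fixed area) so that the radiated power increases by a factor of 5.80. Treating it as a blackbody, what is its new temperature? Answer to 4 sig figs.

P ∝ T⁴, so T₂/T₁ = (P₂/P₁)^(1/4) = (5.80)^(1/4) = 1.55188.
T₂ = 902.2 × 1.55188 = 1400 K.

T₂ ≈ 1400 K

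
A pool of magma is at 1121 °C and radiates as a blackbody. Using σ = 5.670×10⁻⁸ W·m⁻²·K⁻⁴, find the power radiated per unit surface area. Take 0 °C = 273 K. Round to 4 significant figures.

T = 1121 °C + 273 = 1394 K.
Stefan–Boltzmann: I = σT⁴ = 5.670×10⁻⁸ × (1394)⁴ = 2.141×10⁵ W/m².

I ≈ 2.141×10⁵ W/m²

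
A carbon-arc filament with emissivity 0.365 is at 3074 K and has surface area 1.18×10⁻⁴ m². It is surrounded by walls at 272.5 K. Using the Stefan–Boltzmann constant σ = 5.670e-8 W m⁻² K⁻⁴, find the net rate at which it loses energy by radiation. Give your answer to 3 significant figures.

Area A = 1.18×10⁻⁴ m².
Net radiated power P_net = εσA(T⁴ − T₀⁴) = 0.365×5.670×10⁻⁸×1.18×10⁻⁴×(3074⁴ − 272.5⁴).
T⁴ − T₀⁴ = 8.92926×10¹³ − 5.51399×10⁹ = 8.92871×10¹³ K⁴, so P_net = 218 W.

Net loss ≈ 218 W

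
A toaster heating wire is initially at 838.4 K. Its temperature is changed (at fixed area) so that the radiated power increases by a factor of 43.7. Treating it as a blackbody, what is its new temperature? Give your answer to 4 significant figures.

P ∝ T⁴, so T₂/T₁ = (P₂/P₁)^(1/4) = (43.7)^(1/4) = 2.57111.
T₂ = 838.4 × 2.57111 = 2156 K.

T₂ ≈ 2156 K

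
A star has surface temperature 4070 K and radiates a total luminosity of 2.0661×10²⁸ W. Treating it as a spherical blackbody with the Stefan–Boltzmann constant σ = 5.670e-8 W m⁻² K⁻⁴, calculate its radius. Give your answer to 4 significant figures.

R ≈ 1.028×10¹⁰ m

L = 4πR²σT⁴ ⇒ R = √(L/(4πσT⁴)).
σT⁴ = 1.55582×10⁷ W/m², so R = √(2.0661×10²⁸/(4π×1.55582×10⁷)) = 1.028×10¹⁰ m.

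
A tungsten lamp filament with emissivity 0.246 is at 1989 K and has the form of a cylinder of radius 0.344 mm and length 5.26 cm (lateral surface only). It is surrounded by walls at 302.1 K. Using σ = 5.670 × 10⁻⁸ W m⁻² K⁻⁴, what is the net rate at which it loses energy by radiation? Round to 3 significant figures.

Lateral area A = 2πrL = 2π×3.44×10⁻⁴×0.0526 = 1.13690×10⁻⁴ m².
Net radiated power P_net = εσA(T⁴ − T₀⁴) = 0.246×5.670×10⁻⁸×1.13690×10⁻⁴×(1989⁴ − 302.1⁴).
T⁴ − T₀⁴ = 1.56509×10¹³ − 8.32919×10⁹ = 1.56426×10¹³ K⁴, so P_net = 24.8 W.

Net loss ≈ 24.8 W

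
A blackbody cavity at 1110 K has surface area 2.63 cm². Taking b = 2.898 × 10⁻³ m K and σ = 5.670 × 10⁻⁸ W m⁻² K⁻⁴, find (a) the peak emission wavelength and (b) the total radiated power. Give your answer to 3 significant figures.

(a) λ_max = b/T = 2.898×10⁻³/1110 = 2.611×10⁻⁶ m = 2.61×10³ nm.
Area A = 2.63 cm² = 2.63×10⁻⁴ m².
(b) P = σAT⁴ = 5.670×10⁻⁸×2.63×10⁻⁴×(1110)⁴ = 22.6 W.

λ_max ≈ 2.61×10³ nm; P ≈ 22.6 W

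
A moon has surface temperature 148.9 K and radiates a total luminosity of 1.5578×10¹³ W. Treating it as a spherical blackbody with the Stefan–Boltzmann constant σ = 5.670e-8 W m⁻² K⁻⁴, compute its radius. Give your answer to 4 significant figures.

R ≈ 2.109×10⁵ m

L = 4πR²σT⁴ ⇒ R = √(L/(4πσT⁴)).
σT⁴ = 27.8716 W/m², so R = √(1.5578×10¹³/(4π×27.8716)) = 2.109×10⁵ m.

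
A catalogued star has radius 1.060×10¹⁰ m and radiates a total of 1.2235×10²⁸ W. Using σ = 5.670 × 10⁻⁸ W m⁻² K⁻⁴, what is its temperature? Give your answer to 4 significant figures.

Surface area A = 4πR² = 4π(1.060×10¹⁰ m)² = 1.41196×10²¹ m².
P = σAT⁴ ⇒ T = (P/(σA))^(1/4) = (1.2235×10²⁸/(5.670×10⁻⁸×1.41196×10²¹))^(1/4) = 3516 K.

T ≈ 3516 K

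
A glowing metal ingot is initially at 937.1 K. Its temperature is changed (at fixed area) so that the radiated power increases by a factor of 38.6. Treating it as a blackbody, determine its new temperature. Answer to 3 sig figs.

P ∝ T⁴, so T₂/T₁ = (P₂/P₁)^(1/4) = (38.6)^(1/4) = 2.49257.
T₂ = 937.1 × 2.49257 = 2.34×10³ K.

T₂ ≈ 2.34×10³ K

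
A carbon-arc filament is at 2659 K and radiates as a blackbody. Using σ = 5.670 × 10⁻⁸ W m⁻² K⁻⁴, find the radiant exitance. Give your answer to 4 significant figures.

I ≈ 2.834×10⁶ W/m²

Stefan–Boltzmann: I = σT⁴ = 5.670×10⁻⁸ × (2659)⁴ = 2.834×10⁶ W/m².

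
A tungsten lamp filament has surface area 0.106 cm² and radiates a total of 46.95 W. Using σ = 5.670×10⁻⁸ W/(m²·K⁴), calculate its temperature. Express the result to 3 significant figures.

T ≈ 2.97×10³ K

Area A = 0.106 cm² = 1.06×10⁻⁵ m².
P = σAT⁴ ⇒ T = (P/(σA))^(1/4) = (46.95/(5.670×10⁻⁸×1.06×10⁻⁵))^(1/4) = 2.97×10³ K.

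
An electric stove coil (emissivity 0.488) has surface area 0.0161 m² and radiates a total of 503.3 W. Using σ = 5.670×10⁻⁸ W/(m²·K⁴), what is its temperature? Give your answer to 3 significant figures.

Area A = 0.0161 m².
P = εσAT⁴ ⇒ T = (P/(εσA))^(1/4) = (503.3/(0.488×5.670×10⁻⁸×0.0161))^(1/4) = 1.03×10³ K.

T ≈ 1.03×10³ K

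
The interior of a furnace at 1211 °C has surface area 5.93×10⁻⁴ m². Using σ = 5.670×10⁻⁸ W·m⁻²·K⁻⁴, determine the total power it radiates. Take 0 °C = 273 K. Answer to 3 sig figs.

T = 1211 °C + 273 = 1484 K.
Area A = 5.93×10⁻⁴ m².
P = σAT⁴ = 5.670×10⁻⁸ × 5.93×10⁻⁴ × (1484)⁴ = 163 W.

P ≈ 163 W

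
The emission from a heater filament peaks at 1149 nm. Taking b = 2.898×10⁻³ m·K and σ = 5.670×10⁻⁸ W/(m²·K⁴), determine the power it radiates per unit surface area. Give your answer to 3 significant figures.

Wien's law: T = b/λ_max = 2.898×10⁻³/1.149×10⁻⁶ = 2522.19 K.
Then I = σT⁴ = 5.670×10⁻⁸×(2522.19)⁴ = 2.29×10⁶ W/m².

I ≈ 2.29×10⁶ W/m²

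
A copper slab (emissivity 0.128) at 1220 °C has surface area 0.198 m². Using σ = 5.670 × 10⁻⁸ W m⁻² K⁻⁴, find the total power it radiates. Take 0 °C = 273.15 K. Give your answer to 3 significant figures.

P ≈ 7.14×10³ W

T = 1220 °C + 273.15 = 1493.15 K.
Area A = 0.198 m².
P = εσAT⁴ = 0.128 × 5.670×10⁻⁸ × 0.198 × (1493.15)⁴ = 7.14×10³ W.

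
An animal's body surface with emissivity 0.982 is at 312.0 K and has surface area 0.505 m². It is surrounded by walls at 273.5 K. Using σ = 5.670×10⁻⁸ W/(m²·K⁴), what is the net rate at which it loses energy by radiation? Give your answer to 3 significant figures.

Net loss ≈ 109 W

Area A = 0.505 m².
Net radiated power P_net = εσA(T⁴ − T₀⁴) = 0.982×5.670×10⁻⁸×0.505×(312.0⁴ − 273.5⁴).
T⁴ − T₀⁴ = 9.47585×10⁹ − 5.59538×10⁹ = 3.88047×10⁹ K⁴, so P_net = 109 W.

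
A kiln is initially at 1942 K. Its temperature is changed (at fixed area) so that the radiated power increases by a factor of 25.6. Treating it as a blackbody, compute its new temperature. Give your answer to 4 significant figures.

P ∝ T⁴, so T₂/T₁ = (P₂/P₁)^(1/4) = (25.6)^(1/4) = 2.24937.
T₂ = 1942 × 2.24937 = 4368 K.

T₂ ≈ 4368 K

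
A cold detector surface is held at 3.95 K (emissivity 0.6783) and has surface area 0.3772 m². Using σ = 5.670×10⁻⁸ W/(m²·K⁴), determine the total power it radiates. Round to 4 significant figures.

Area A = 0.3772 m².
P = εσAT⁴ = 0.6783 × 5.670×10⁻⁸ × 0.3772 × (3.95)⁴ = 3.532×10⁻⁶ W.

P ≈ 3.532×10⁻⁶ W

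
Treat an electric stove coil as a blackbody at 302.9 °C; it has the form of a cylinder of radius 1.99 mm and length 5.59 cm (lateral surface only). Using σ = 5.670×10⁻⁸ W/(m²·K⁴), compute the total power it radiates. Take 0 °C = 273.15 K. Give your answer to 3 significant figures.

P ≈ 4.36 W

T = 302.9 °C + 273.15 = 576.05 K.
Lateral area A = 2πrL = 2π×1.99×10⁻³×0.0559 = 6.98948×10⁻⁴ m².
P = σAT⁴ = 5.670×10⁻⁸ × 6.98948×10⁻⁴ × (576.05)⁴ = 4.36 W.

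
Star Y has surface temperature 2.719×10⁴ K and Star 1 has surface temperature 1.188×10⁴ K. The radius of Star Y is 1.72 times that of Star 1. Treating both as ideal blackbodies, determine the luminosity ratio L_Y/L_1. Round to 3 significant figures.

L_Y/L_1 ≈ 81.2

L ∝ R²T⁴, so L_Y/L_1 = (R_Y/R_1)²(T_Y/T_1)⁴ = (1.72)² × (2.719×10⁴/1.188×10⁴)⁴ = 2.9584 × 27.4392 = 81.2.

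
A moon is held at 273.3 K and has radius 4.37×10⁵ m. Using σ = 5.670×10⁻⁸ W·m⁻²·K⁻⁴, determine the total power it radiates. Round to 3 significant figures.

P ≈ 7.59×10¹⁴ W

Surface area A = 4πR² = 4π(4.37×10⁵ m)² = 2.39979×10¹² m².
P = σAT⁴ = 5.670×10⁻⁸ × 2.39979×10¹² × (273.3)⁴ = 7.59×10¹⁴ W.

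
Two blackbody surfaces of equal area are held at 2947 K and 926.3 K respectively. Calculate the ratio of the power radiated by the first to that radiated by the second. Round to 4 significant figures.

P₁/P₂ ≈ 102.5

With equal areas, P₁/P₂ = (T₁/T₂)⁴ = (2947/926.3)⁴ = 102.5.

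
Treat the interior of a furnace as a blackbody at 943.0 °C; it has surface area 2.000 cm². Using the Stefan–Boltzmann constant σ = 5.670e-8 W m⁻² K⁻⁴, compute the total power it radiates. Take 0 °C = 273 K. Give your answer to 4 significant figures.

T = 943.0 °C + 273 = 1216.0 K.
Area A = 2.000 cm² = 2.000×10⁻⁴ m².
P = σAT⁴ = 5.670×10⁻⁸ × 2.000×10⁻⁴ × (1216.0)⁴ = 24.79 W.

P ≈ 24.79 W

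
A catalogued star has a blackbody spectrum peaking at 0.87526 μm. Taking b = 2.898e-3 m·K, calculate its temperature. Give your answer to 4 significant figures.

Wien's law gives T = b/λ_max = (2.898×10⁻³ m·K)/(8.7526×10⁻⁷ m) = 3311 K.

T ≈ 3311 K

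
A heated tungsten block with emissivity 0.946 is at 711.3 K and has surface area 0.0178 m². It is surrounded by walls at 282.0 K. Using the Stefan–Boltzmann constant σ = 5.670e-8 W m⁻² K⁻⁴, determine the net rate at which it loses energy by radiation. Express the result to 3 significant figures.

Area A = 0.0178 m².
Net radiated power P_net = εσA(T⁴ − T₀⁴) = 0.946×5.670×10⁻⁸×0.0178×(711.3⁴ − 282.0⁴).
T⁴ − T₀⁴ = 2.55983×10¹¹ − 6.32407×10⁹ = 2.49659×10¹¹ K⁴, so P_net = 238 W.

Net loss ≈ 238 W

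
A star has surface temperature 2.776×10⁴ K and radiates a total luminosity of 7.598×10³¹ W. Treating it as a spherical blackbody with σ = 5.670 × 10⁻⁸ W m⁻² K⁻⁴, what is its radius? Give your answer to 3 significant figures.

R ≈ 1.34×10¹⁰ m

L = 4πR²σT⁴ ⇒ R = √(L/(4πσT⁴)).
σT⁴ = 3.36714×10¹⁰ W/m², so R = √(7.598×10³¹/(4π×3.36714×10¹⁰)) = 1.34×10¹⁰ m.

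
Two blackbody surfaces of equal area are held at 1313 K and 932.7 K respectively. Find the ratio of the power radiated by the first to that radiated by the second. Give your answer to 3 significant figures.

With equal areas, P₁/P₂ = (T₁/T₂)⁴ = (1313/932.7)⁴ = 3.93.

P₁/P₂ ≈ 3.93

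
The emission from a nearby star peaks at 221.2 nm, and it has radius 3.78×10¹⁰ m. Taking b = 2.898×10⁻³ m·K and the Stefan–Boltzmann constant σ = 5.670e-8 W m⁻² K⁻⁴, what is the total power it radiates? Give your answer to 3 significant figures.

P ≈ 3.00×10³¹ W

Wien's law: T = b/λ_max = 2.898×10⁻³/2.212×10⁻⁷ = 13101.3 K.
Surface area A = 4πR² = 4π(3.78×10¹⁰ m)² = 1.79553×10²² m².
Then P = σAT⁴ = 5.670×10⁻⁸×1.79553×10²²×(13101.3)⁴ = 3.00×10³¹ W.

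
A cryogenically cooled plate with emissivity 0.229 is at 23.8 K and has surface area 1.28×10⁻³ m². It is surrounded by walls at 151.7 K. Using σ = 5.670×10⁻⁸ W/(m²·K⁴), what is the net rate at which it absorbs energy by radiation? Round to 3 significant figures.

Net gain ≈ 8.80×10⁻³ W

Area A = 1.28×10⁻³ m².
Net radiated power P_net = εσA(T⁴ − T₀⁴) = 0.229×5.670×10⁻⁸×1.28×10⁻³×(23.8⁴ − 151.7⁴).
T⁴ − T₀⁴ = 3.20854×10⁵ − 5.29593×10⁸ = -5.29272×10⁸ K⁴, so P_net = -8.80×10⁻³ W — negative, meaning a net gain of 8.80×10⁻³ W.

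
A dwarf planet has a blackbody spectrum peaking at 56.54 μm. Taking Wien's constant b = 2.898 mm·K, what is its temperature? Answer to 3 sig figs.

T ≈ 51.3 K

Wien's law gives T = b/λ_max = (2.898×10⁻³ m·K)/(5.654×10⁻⁵ m) = 51.3 K.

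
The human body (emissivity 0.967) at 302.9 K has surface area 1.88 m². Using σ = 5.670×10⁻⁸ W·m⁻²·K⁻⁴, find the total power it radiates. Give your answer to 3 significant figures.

Area A = 1.88 m².
P = εσAT⁴ = 0.967 × 5.670×10⁻⁸ × 1.88 × (302.9)⁴ = 868 W.

P ≈ 868 W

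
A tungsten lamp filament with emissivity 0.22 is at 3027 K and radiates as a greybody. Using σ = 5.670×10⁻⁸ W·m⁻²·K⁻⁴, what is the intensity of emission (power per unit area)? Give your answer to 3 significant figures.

I ≈ 1.05×10⁶ W/m²

Stefan–Boltzmann: I = εσT⁴ = 0.22 × 5.670×10⁻⁸ × (3027)⁴ = 1.05×10⁶ W/m².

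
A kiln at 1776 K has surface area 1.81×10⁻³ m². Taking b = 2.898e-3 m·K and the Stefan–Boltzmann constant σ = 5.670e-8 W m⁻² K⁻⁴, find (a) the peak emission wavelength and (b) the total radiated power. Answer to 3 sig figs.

λ_max ≈ 1.63×10³ nm; P ≈ 1.02×10³ W

(a) λ_max = b/T = 2.898×10⁻³/1776 = 1.632×10⁻⁶ m = 1.63×10³ nm.
Area A = 1.81×10⁻³ m².
(b) P = σAT⁴ = 5.670×10⁻⁸×1.81×10⁻³×(1776)⁴ = 1.02×10³ W.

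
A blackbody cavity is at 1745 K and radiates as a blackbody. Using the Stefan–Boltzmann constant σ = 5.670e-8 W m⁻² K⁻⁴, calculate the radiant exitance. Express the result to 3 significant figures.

I ≈ 5.26×10⁵ W/m²

Stefan–Boltzmann: I = σT⁴ = 5.670×10⁻⁸ × (1745)⁴ = 5.26×10⁵ W/m².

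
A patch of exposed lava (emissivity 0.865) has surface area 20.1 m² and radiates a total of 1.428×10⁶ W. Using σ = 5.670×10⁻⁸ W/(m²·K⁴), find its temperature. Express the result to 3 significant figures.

Area A = 20.1 m².
P = εσAT⁴ ⇒ T = (P/(εσA))^(1/4) = (1.428×10⁶/(0.865×5.670×10⁻⁸×20.1))^(1/4) = 1.10×10³ K.

T ≈ 1.10×10³ K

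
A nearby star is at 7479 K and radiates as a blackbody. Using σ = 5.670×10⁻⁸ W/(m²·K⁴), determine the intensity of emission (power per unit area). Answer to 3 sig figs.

I ≈ 1.77×10⁸ W/m²

Stefan–Boltzmann: I = σT⁴ = 5.670×10⁻⁸ × (7479)⁴ = 1.77×10⁸ W/m².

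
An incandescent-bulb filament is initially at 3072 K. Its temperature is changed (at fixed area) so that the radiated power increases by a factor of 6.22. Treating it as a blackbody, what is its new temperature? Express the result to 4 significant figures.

P ∝ T⁴, so T₂/T₁ = (P₂/P₁)^(1/4) = (6.22)^(1/4) = 1.57924.
T₂ = 3072 × 1.57924 = 4851 K.

T₂ ≈ 4851 K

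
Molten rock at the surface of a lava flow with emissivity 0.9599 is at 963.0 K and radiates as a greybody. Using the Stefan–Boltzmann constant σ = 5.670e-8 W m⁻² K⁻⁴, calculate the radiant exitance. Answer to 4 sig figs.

I ≈ 4.681×10⁴ W/m²

Stefan–Boltzmann: I = εσT⁴ = 0.9599 × 5.670×10⁻⁸ × (963.0)⁴ = 4.681×10⁴ W/m².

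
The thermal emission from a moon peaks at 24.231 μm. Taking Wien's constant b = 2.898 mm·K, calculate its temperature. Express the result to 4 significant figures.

T ≈ 119.6 K

Wien's law gives T = b/λ_max = (2.898×10⁻³ m·K)/(2.4231×10⁻⁵ m) = 119.6 K.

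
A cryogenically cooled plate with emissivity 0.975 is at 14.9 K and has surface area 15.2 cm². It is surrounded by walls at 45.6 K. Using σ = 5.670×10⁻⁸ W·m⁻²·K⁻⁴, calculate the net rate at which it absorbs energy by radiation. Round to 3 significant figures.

Area A = 15.2 cm² = 1.52×10⁻³ m².
Net radiated power P_net = εσA(T⁴ − T₀⁴) = 0.975×5.670×10⁻⁸×1.52×10⁻³×(14.9⁴ − 45.6⁴).
T⁴ − T₀⁴ = 49288.4 − 4.32374×10⁶ = -4.27445×10⁶ K⁴, so P_net = -3.59×10⁻⁴ W — negative, meaning a net gain of 3.59×10⁻⁴ W.

Net gain ≈ 3.59×10⁻⁴ W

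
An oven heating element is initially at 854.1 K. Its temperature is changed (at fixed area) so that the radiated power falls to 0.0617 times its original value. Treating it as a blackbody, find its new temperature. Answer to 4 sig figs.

T₂ ≈ 425.7 K

P ∝ T⁴, so T₂/T₁ = (P₂/P₁)^(1/4) = (0.0617)^(1/4) = 0.498392.
T₂ = 854.1 × 0.498392 = 425.7 K.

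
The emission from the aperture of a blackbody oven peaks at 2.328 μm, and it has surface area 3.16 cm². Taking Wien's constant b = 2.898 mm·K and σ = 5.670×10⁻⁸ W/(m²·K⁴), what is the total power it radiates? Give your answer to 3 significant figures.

P ≈ 43.0 W

Wien's law: T = b/λ_max = 2.898×10⁻³/2.328×10⁻⁶ = 1244.85 K.
Area A = 3.16 cm² = 3.16×10⁻⁴ m².
Then P = σAT⁴ = 5.670×10⁻⁸×3.16×10⁻⁴×(1244.85)⁴ = 43.0 W.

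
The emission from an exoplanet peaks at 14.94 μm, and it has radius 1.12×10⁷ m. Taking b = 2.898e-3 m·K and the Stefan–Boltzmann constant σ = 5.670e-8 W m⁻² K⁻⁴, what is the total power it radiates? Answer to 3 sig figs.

P ≈ 1.27×10¹⁷ W

Wien's law: T = b/λ_max = 2.898×10⁻³/1.494×10⁻⁵ = 193.976 K.
Surface area A = 4πR² = 4π(1.12×10⁷ m)² = 1.57633×10¹⁵ m².
Then P = σAT⁴ = 5.670×10⁻⁸×1.57633×10¹⁵×(193.976)⁴ = 1.27×10¹⁷ W.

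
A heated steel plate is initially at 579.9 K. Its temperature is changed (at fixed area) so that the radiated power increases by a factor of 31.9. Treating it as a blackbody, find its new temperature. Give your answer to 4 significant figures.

T₂ ≈ 1378 K

P ∝ T⁴, so T₂/T₁ = (P₂/P₁)^(1/4) = (31.9)^(1/4) = 2.37655.
T₂ = 579.9 × 2.37655 = 1378 K.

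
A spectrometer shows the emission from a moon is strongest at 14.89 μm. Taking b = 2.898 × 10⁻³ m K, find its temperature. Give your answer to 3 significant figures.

T ≈ 195 K

Wien's law gives T = b/λ_max = (2.898×10⁻³ m·K)/(1.489×10⁻⁵ m) = 195 K.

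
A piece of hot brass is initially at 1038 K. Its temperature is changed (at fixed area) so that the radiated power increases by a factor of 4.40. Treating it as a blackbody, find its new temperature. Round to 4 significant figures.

P ∝ T⁴, so T₂/T₁ = (P₂/P₁)^(1/4) = (4.40)^(1/4) = 1.44832.
T₂ = 1038 × 1.44832 = 1503 K.

T₂ ≈ 1503 K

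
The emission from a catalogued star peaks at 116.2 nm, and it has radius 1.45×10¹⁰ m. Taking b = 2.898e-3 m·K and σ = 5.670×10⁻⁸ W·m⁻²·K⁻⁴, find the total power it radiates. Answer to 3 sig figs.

Wien's law: T = b/λ_max = 2.898×10⁻³/1.162×10⁻⁷ = 24939.8 K.
Surface area A = 4πR² = 4π(1.45×10¹⁰ m)² = 2.64208×10²¹ m².
Then P = σAT⁴ = 5.670×10⁻⁸×2.64208×10²¹×(24939.8)⁴ = 5.80×10³¹ W.

P ≈ 5.80×10³¹ W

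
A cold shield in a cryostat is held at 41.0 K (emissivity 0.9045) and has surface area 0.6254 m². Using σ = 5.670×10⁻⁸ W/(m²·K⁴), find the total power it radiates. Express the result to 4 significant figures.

Area A = 0.6254 m².
P = εσAT⁴ = 0.9045 × 5.670×10⁻⁸ × 0.6254 × (41.0)⁴ = 0.09063 W.

P ≈ 0.09063 W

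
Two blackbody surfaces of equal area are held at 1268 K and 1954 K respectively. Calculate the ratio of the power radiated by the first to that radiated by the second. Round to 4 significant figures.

P₁/P₂ ≈ 0.1773

With equal areas, P₁/P₂ = (T₁/T₂)⁴ = (1268/1954)⁴ = 0.1773.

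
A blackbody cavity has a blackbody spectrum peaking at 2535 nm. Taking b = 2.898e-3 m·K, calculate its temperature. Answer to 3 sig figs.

T ≈ 1.14×10³ K

Wien's law gives T = b/λ_max = (2.898×10⁻³ m·K)/(2.535×10⁻⁶ m) = 1.14×10³ K.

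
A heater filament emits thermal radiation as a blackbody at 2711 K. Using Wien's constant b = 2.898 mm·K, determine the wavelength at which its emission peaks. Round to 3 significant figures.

Wien's displacement law: λ_max = b/T = (2.898×10⁻³ m·K)/(2711 K) = 1.069×10⁻⁶ m.
That is 1.07×10³ nm, in the infrared range.

λ_max ≈ 1.07×10³ nm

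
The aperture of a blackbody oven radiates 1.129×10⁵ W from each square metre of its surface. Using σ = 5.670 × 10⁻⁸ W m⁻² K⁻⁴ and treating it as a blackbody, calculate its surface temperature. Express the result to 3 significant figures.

T ≈ 1.19×10³ K

I = σT⁴, so T = (I/σ)^(1/4) = (1.129×10⁵/(5.670×10⁻⁸))^(1/4) = 1.19×10³ K.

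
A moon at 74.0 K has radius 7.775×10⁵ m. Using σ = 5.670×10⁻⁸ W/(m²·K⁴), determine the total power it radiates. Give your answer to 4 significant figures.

P ≈ 1.292×10¹³ W

Surface area A = 4πR² = 4π(7.775×10⁵ m)² = 7.59645×10¹² m².
P = σAT⁴ = 5.670×10⁻⁸ × 7.59645×10¹² × (74.0)⁴ = 1.292×10¹³ W.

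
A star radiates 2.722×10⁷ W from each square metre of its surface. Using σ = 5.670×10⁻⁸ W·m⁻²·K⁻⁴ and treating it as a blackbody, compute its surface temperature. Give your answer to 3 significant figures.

I = σT⁴, so T = (I/σ)^(1/4) = (2.722×10⁷/(5.670×10⁻⁸))^(1/4) = 4.68×10³ K.

T ≈ 4.68×10³ K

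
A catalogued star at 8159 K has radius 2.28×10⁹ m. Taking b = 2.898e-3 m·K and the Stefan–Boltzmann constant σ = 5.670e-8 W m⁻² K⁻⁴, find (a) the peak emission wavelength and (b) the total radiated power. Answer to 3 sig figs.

λ_max ≈ 355 nm; P ≈ 1.64×10²⁸ W

(a) λ_max = b/T = 2.898×10⁻³/8159 = 3.552×10⁻⁷ m = 355 nm.
Surface area A = 4πR² = 4π(2.28×10⁹ m)² = 6.53250×10¹⁹ m².
(b) P = σAT⁴ = 5.670×10⁻⁸×6.53250×10¹⁹×(8159)⁴ = 1.64×10²⁸ W.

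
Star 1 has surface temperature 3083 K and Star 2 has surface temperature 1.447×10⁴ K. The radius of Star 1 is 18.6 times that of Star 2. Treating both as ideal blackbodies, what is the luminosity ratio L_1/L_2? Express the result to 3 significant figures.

L_1/L_2 ≈ 0.713

L ∝ R²T⁴, so L_1/L_2 = (R_1/R_2)²(T_1/T_2)⁴ = (18.6)² × (3083/1.447×10⁴)⁴ = 345.96 × 2.06072×10⁻³ = 0.713.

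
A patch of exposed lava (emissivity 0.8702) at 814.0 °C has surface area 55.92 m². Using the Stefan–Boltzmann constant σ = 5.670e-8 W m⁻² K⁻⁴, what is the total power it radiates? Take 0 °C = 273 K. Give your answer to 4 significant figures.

T = 814.0 °C + 273 = 1087.0 K.
Area A = 55.92 m².
P = εσAT⁴ = 0.8702 × 5.670×10⁻⁸ × 55.92 × (1087.0)⁴ = 3.852×10⁶ W.

P ≈ 3.852×10⁶ W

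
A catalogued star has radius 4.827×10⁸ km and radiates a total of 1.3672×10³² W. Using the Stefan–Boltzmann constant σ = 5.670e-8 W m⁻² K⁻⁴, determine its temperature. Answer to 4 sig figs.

T ≈ 5357 K

Surface area A = 4πR² = 4π(4.827×10¹¹ m)² = 2.92796×10²⁴ m².
P = σAT⁴ ⇒ T = (P/(σA))^(1/4) = (1.3672×10³²/(5.670×10⁻⁸×2.92796×10²⁴))^(1/4) = 5357 K.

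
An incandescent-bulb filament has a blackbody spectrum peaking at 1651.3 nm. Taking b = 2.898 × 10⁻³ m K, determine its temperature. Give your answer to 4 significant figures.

T ≈ 1755 K

Wien's law gives T = b/λ_max = (2.898×10⁻³ m·K)/(1.6513×10⁻⁶ m) = 1755 K.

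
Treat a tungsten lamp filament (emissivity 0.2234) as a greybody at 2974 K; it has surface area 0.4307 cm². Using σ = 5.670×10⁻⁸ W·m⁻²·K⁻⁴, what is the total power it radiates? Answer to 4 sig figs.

P ≈ 42.68 W

Area A = 0.4307 cm² = 4.307×10⁻⁵ m².
P = εσAT⁴ = 0.2234 × 5.670×10⁻⁸ × 4.307×10⁻⁵ × (2974)⁴ = 42.68 W.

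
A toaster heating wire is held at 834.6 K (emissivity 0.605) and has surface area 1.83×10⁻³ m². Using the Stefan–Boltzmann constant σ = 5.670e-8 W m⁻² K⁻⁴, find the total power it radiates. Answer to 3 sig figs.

Area A = 1.83×10⁻³ m².
P = εσAT⁴ = 0.605 × 5.670×10⁻⁸ × 1.83×10⁻³ × (834.6)⁴ = 30.5 W.

P ≈ 30.5 W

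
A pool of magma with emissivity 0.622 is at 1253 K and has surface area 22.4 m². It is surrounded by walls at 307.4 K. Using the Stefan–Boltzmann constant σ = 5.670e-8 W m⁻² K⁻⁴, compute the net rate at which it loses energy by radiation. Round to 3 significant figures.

Net loss ≈ 1.94×10⁶ W

Area A = 22.4 m².
Net radiated power P_net = εσA(T⁴ − T₀⁴) = 0.622×5.670×10⁻⁸×22.4×(1253⁴ − 307.4⁴).
T⁴ − T₀⁴ = 2.46493×10¹² − 8.92926×10⁹ = 2.45600×10¹² K⁴, so P_net = 1.94×10⁶ W.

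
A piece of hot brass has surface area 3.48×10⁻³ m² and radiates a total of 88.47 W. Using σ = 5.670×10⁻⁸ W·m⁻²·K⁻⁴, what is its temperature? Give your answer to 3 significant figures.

T ≈ 818 K

Area A = 3.48×10⁻³ m².
P = σAT⁴ ⇒ T = (P/(σA))^(1/4) = (88.47/(5.670×10⁻⁸×3.48×10⁻³))^(1/4) = 818 K.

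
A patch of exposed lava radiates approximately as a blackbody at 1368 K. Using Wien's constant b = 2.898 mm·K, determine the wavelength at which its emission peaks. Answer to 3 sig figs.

λ_max ≈ 2.12 μm

Wien's displacement law: λ_max = b/T = (2.898×10⁻³ m·K)/(1368 K) = 2.118×10⁻⁶ m.
That is 2.12 μm, in the infrared range.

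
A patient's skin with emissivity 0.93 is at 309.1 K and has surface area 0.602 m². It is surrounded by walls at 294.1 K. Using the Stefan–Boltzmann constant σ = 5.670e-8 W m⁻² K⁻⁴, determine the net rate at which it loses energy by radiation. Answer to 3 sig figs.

Net loss ≈ 52.3 W

Area A = 0.602 m².
Net radiated power P_net = εσA(T⁴ − T₀⁴) = 0.93×5.670×10⁻⁸×0.602×(309.1⁴ − 294.1⁴).
T⁴ − T₀⁴ = 9.12843×10⁹ − 7.48135×10⁹ = 1.64708×10⁹ K⁴, so P_net = 52.3 W.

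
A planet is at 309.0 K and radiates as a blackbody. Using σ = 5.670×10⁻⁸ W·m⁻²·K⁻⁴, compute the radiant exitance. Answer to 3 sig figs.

Stefan–Boltzmann: I = σT⁴ = 5.670×10⁻⁸ × (309.0)⁴ = 517 W/m².

I ≈ 517 W/m²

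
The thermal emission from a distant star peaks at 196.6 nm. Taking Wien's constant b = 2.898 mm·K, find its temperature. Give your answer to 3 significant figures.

Wien's law gives T = b/λ_max = (2.898×10⁻³ m·K)/(1.966×10⁻⁷ m) = 1.47×10⁴ K.

T ≈ 1.47×10⁴ K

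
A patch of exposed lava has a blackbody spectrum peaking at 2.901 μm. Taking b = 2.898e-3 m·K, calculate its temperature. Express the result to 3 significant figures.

T ≈ 999 K

Wien's law gives T = b/λ_max = (2.898×10⁻³ m·K)/(2.901×10⁻⁶ m) = 999 K.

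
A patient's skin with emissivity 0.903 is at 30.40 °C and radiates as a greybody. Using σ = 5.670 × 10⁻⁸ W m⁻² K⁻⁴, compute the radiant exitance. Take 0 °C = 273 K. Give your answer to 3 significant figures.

T = 30.40 °C + 273 = 303.40 K.
Stefan–Boltzmann: I = εσT⁴ = 0.903 × 5.670×10⁻⁸ × (303.40)⁴ = 434 W/m².

I ≈ 434 W/m²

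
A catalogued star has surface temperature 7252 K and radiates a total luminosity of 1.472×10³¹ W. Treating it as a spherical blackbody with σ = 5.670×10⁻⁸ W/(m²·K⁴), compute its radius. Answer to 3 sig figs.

L = 4πR²σT⁴ ⇒ R = √(L/(4πσT⁴)).
σT⁴ = 1.56825×10⁸ W/m², so R = √(1.472×10³¹/(4π×1.56825×10⁸)) = 8.64×10¹⁰ m.

R ≈ 8.64×10¹⁰ m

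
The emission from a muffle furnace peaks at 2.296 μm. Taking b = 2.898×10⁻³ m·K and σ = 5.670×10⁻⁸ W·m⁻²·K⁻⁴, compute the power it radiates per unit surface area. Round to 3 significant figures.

I ≈ 1.44×10⁵ W/m²

Wien's law: T = b/λ_max = 2.898×10⁻³/2.296×10⁻⁶ = 1262.20 K.
Then I = σT⁴ = 5.670×10⁻⁸×(1262.20)⁴ = 1.44×10⁵ W/m².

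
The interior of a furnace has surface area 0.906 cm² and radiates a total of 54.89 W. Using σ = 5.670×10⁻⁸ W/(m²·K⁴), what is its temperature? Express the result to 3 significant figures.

T ≈ 1.81×10³ K

Area A = 0.906 cm² = 9.06×10⁻⁵ m².
P = σAT⁴ ⇒ T = (P/(σA))^(1/4) = (54.89/(5.670×10⁻⁸×9.06×10⁻⁵))^(1/4) = 1.81×10³ K.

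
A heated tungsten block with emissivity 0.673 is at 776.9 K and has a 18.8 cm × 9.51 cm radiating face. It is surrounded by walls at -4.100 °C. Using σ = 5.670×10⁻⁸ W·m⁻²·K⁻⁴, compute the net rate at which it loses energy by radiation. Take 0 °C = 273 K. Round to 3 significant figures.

Surroundings: T = -4.100 °C + 273 = 268.900 K.
Area A = 0.188 × 0.0951 = 0.0178788 m².
Net radiated power P_net = εσA(T⁴ − T₀⁴) = 0.673×5.670×10⁻⁸×0.0178788×(776.9⁴ − 268.900⁴).
T⁴ − T₀⁴ = 3.64301×10¹¹ − 5.22833×10⁹ = 3.59073×10¹¹ K⁴, so P_net = 245 W.

Net loss ≈ 245 W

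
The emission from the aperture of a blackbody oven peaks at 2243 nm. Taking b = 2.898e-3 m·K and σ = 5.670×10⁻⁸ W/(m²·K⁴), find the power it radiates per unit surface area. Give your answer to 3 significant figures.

I ≈ 1.58×10⁵ W/m²

Wien's law: T = b/λ_max = 2.898×10⁻³/2.243×10⁻⁶ = 1292.02 K.
Then I = σT⁴ = 5.670×10⁻⁸×(1292.02)⁴ = 1.58×10⁵ W/m².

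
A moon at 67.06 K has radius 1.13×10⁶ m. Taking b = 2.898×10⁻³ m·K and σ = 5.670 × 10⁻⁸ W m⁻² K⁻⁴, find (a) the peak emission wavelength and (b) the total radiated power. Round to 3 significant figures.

(a) λ_max = b/T = 2.898×10⁻³/67.06 = 4.322×10⁻⁵ m = 43.2 μm.
Surface area A = 4πR² = 4π(1.13×10⁶ m)² = 1.60460×10¹³ m².
(b) P = σAT⁴ = 5.670×10⁻⁸×1.60460×10¹³×(67.06)⁴ = 1.84×10¹³ W.

λ_max ≈ 43.2 μm; P ≈ 1.84×10¹³ W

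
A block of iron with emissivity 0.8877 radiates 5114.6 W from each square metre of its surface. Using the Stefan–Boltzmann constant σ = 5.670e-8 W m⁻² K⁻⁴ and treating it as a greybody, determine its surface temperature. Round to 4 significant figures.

I = εσT⁴, so T = (I/εσ)^(1/4) = (5114.6/(0.8877×5.670×10⁻⁸))^(1/4) = 564.6 K.

T ≈ 564.6 K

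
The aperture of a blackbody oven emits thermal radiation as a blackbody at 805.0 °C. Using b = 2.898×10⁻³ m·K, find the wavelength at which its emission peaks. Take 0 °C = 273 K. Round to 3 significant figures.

λ_max ≈ 2.69 μm

T = 805.0 °C + 273 = 1078.0 K.
Wien's displacement law: λ_max = b/T = (2.898×10⁻³ m·K)/(1078.0 K) = 2.688×10⁻⁶ m.
That is 2.69 μm, in the infrared range.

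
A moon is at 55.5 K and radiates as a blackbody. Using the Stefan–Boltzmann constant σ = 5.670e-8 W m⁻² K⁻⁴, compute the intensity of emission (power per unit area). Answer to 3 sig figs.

I ≈ 0.538 W/m²

Stefan–Boltzmann: I = σT⁴ = 5.670×10⁻⁸ × (55.5)⁴ = 0.538 W/m².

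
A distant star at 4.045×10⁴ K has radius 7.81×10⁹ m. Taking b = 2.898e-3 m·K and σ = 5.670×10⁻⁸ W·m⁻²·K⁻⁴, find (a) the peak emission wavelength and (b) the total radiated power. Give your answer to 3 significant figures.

λ_max ≈ 71.6 nm; P ≈ 1.16×10³² W

(a) λ_max = b/T = 2.898×10⁻³/4.045×10⁴ = 7.164×10⁻⁸ m = 71.6 nm.
Surface area A = 4πR² = 4π(7.81×10⁹ m)² = 7.66500×10²⁰ m².
(b) P = σAT⁴ = 5.670×10⁻⁸×7.66500×10²⁰×(4.045×10⁴)⁴ = 1.16×10³² W.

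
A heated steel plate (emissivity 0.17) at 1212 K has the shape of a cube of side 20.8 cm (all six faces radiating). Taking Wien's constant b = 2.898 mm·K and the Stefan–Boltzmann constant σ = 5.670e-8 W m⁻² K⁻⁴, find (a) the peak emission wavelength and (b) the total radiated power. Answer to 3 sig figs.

λ_max ≈ 2.39×10³ nm; P ≈ 5.40×10³ W

(a) λ_max = b/T = 2.898×10⁻³/1212 = 2.391×10⁻⁶ m = 2.39×10³ nm.
Area A = 6s² = 6×(0.208 m)² = 0.259584 m².
(b) P = εσAT⁴ = 0.17×5.670×10⁻⁸×0.259584×(1212)⁴ = 5.40×10³ W.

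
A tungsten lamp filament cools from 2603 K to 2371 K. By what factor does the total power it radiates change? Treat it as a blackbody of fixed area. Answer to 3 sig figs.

P₂/P₁ ≈ 0.688

P ∝ T⁴, so P₂/P₁ = (T₂/T₁)⁴ = (2371/2603)⁴ = (0.910872)⁴ = 0.688.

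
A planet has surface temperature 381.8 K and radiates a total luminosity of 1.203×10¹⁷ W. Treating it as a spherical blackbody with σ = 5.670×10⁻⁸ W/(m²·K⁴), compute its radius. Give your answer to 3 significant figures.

L = 4πR²σT⁴ ⇒ R = √(L/(4πσT⁴)).
σT⁴ = 1204.83 W/m², so R = √(1.203×10¹⁷/(4π×1204.83)) = 2.82×10⁶ m.

R ≈ 2.82×10⁶ m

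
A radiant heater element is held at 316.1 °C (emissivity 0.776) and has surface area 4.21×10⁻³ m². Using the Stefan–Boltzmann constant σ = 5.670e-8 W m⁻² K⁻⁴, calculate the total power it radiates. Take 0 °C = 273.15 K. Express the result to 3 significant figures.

T = 316.1 °C + 273.15 = 589.25 K.
Area A = 4.21×10⁻³ m².
P = εσAT⁴ = 0.776 × 5.670×10⁻⁸ × 4.21×10⁻³ × (589.25)⁴ = 22.3 W.

P ≈ 22.3 W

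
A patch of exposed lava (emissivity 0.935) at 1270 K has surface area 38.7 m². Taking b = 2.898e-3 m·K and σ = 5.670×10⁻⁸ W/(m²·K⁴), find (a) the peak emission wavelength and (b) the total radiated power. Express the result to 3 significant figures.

(a) λ_max = b/T = 2.898×10⁻³/1270 = 2.282×10⁻⁶ m = 2.28 μm.
Area A = 38.7 m².
(b) P = εσAT⁴ = 0.935×5.670×10⁻⁸×38.7×(1270)⁴ = 5.34×10⁶ W.

λ_max ≈ 2.28 μm; P ≈ 5.34×10⁶ W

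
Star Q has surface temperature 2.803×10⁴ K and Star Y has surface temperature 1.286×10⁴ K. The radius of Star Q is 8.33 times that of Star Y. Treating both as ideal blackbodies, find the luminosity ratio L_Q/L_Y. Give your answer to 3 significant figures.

L_Q/L_Y ≈ 1.57×10³

L ∝ R²T⁴, so L_Q/L_Y = (R_Q/R_Y)²(T_Q/T_Y)⁴ = (8.33)² × (2.803×10⁴/1.286×10⁴)⁴ = 69.3889 × 22.5698 = 1.57×10³.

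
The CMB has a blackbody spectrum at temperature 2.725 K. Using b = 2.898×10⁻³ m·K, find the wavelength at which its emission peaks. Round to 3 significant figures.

Wien's displacement law: λ_max = b/T = (2.898×10⁻³ m·K)/(2.725 K) = 1.063×10⁻³ m.
That is 1.06 mm, in the microwave range.

λ_max ≈ 1.06 mm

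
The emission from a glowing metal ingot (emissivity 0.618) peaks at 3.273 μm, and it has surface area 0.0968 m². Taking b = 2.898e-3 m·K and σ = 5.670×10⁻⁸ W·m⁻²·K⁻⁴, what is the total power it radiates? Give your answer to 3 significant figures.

Wien's law: T = b/λ_max = 2.898×10⁻³/3.273×10⁻⁶ = 885.426 K.
Area A = 0.0968 m².
Then P = εσAT⁴ = 0.618×5.670×10⁻⁸×0.0968×(885.426)⁴ = 2.08×10³ W.

P ≈ 2.08×10³ W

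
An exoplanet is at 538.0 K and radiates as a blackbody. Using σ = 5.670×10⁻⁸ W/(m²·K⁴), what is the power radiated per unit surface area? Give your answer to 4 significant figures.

Stefan–Boltzmann: I = σT⁴ = 5.670×10⁻⁸ × (538.0)⁴ = 4750 W/m².

I ≈ 4750 W/m²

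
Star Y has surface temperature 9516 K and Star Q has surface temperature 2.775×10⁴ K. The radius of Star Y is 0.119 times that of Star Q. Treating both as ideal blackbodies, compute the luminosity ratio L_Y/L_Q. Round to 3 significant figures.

L_Y/L_Q ≈ 1.96×10⁻⁴

L ∝ R²T⁴, so L_Y/L_Q = (R_Y/R_Q)²(T_Y/T_Q)⁴ = (0.119)² × (9516/2.775×10⁴)⁴ = 0.014161 × 0.0138282 = 1.96×10⁻⁴.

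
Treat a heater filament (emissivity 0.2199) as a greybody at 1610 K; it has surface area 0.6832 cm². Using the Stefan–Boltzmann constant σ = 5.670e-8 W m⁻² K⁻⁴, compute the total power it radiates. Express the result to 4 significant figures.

Area A = 0.6832 cm² = 6.832×10⁻⁵ m².
P = εσAT⁴ = 0.2199 × 5.670×10⁻⁸ × 6.832×10⁻⁵ × (1610)⁴ = 5.723 W.

P ≈ 5.723 W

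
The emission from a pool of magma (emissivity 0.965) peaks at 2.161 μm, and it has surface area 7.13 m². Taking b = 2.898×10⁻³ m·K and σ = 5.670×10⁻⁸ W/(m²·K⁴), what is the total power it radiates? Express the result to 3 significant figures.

P ≈ 1.26×10⁶ W

Wien's law: T = b/λ_max = 2.898×10⁻³/2.161×10⁻⁶ = 1341.05 K.
Area A = 7.13 m².
Then P = εσAT⁴ = 0.965×5.670×10⁻⁸×7.13×(1341.05)⁴ = 1.26×10⁶ W.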